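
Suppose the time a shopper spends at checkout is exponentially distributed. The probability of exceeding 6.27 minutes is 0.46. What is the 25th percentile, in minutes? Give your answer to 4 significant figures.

2.323

e^(−λ·6.27) = 0.46 ⇒ λ = −ln(0.46)/6.27 = 0.123848.
25th percentile: 1 − e^(−λt) = 0.25, t = −ln(0.75)/λ = 2.32286 minutes.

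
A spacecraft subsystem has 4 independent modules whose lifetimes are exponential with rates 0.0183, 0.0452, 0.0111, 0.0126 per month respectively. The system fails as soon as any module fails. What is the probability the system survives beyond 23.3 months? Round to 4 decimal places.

0.1311

The time to first failure is exponential with rate Σλ = 0.0183 + 0.0452 + 0.0111 + 0.0126 = 0.0872.
P(min > 23.3) = e^(−0.0872·23.3) = e^(−2.0318) ≈ 0.1311.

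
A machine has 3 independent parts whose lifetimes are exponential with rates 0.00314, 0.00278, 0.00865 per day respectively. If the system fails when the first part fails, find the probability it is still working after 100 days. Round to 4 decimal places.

0.2329

The time to first failure is exponential with rate Σλ = 0.00314 + 0.00278 + 0.00865 = 0.01457.
P(min > 100) = e^(−0.01457·100) = e^(−1.457) ≈ 0.2329.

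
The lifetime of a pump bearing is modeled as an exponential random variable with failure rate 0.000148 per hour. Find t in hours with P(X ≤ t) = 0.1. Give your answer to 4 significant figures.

Set 1 − e^(−λt) = 0.1, so t = −ln(0.9)/λ = 0.10536/0.000148 ≈ 711.895 hours.

711.9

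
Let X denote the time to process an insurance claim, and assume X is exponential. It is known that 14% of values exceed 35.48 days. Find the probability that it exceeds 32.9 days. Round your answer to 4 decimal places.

0.1615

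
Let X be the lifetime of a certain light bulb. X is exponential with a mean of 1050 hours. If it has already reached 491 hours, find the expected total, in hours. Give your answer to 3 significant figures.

1540

The rate is λ = 1/1050 = 0.000952381 per hour.
By memorylessness, E[X | X > 491] = 491 + 1/λ = 491 + 1050 = 1541 hours.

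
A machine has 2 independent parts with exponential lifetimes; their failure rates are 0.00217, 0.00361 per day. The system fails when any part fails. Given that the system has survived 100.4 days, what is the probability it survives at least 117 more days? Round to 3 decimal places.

0.509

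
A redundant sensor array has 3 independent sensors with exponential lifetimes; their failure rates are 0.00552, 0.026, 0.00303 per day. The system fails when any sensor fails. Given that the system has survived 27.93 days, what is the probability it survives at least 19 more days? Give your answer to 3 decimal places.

0.519

Time to first failure ~ Exp(Σλ) with Σλ = 0.03455.
By memorylessness, P(T > 27.93+19 | T > 27.93) = P(T > 19) = e^(−0.03455·19) ≈ 0.519.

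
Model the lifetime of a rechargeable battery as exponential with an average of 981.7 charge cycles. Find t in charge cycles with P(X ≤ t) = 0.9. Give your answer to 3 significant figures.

2260

The rate is λ = 1/981.7 = 0.00101864 per charge cycle.
Set 1 − e^(−λt) = 0.9, so t = −ln(0.1)/λ = 2.3026/0.00101864 ≈ 2260.45 charge cycles.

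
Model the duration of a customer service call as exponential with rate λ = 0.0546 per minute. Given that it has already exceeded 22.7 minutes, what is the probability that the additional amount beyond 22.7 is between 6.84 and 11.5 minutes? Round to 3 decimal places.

0.155

Memoryless: the residual past 22.7 is again Exp(λ).
P(6.84 < residual < 11.5) = e^(−λ·6.84) − e^(−λ·11.5) = 0.68835 − 0.53371 ≈ 0.155.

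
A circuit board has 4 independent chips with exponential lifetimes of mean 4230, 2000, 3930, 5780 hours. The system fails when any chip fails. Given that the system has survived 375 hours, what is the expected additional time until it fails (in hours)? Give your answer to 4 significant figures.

859.2

First-failure rate Σλ = 1/4230 + 1/2000 + 1/3930 + 1/5780 = 0.00116387.
By memorylessness the expected residual is 1/Σλ = 859.203 hours, regardless of the 375 already elapsed.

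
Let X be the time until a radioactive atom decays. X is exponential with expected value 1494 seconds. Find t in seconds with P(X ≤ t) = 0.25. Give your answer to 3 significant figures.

430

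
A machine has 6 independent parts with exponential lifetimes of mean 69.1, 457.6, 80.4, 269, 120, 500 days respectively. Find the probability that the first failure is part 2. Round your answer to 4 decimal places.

Rates: λ_i = 1/mean_i → 0.0144718, 0.00218531, 0.0124378, 0.00371747, 0.00833333, 0.002; Σλ = 0.0431457.
P(part 2 first) = λ_2/Σλ = 0.00218531/0.0431457 ≈ 0.0506.

0.0506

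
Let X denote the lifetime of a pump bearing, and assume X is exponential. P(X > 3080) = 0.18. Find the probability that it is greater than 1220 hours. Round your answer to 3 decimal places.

0.507

e^(−λ·3080) = 0.18 ⇒ λ = −ln(0.18)/3080 = 0.000556753.
P(X > 1220) = e^(−0.000556753·1220) = e^(−0.67924) ≈ 0.507.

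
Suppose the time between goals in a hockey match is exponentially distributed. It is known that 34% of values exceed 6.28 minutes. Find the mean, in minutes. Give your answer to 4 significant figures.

e^(−λ·6.28) = 0.34 ⇒ λ = −ln(0.34)/6.28 = 0.171785.
Mean = 1/λ = 5.82123 minutes.

5.821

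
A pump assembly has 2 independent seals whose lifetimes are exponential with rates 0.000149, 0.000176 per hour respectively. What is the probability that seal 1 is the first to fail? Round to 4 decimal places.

The time to first failure is exponential with rate Σλ = 0.000149 + 0.000176 = 0.000325.
P(seal 1 first) = λ_1/Σλ = 0.000149/0.000325 ≈ 0.4585.

0.4585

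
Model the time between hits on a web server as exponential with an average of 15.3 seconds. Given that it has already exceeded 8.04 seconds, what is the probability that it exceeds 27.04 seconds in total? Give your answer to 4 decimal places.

The rate is λ = 1/15.3 = 0.0653595 per second.
By the memoryless property, P(X > 8.04+19 | X > 8.04) = P(X > 19).
P(X > 19) = e^(−1.2418) ≈ 0.2889.

0.2889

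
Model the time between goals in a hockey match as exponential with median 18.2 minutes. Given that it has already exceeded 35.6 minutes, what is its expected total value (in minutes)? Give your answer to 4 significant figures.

For an exponential, median = ln(2)/λ, so λ = ln 2 / 18.2 = 0.038085 per minute.
By memorylessness, E[X | X > 35.6] = 35.6 + 1/λ = 35.6 + 26.257 = 61.857 minutes.

61.86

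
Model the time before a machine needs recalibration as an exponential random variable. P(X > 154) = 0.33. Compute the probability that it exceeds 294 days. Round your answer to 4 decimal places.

e^(−λ·154) = 0.33 ⇒ λ = −ln(0.33)/154 = 0.00719911.
P(X > 294) = e^(−0.00719911·294) = e^(−2.1165) ≈ 0.1204.

0.1204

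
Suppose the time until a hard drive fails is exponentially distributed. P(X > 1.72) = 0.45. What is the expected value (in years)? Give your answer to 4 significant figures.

e^(−λ·1.72) = 0.45 ⇒ λ = −ln(0.45)/1.72 = 0.464249.
Mean = 1/λ = 2.15402 years.

2.154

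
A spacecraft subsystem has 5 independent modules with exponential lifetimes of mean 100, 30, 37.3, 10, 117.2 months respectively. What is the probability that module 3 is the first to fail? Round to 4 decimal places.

0.1500

Rates: λ_i = 1/mean_i → 0.01, 0.0333333, 0.0268097, 0.1, 0.00853242; Σλ = 0.178675.
P(module 3 first) = λ_3/Σλ = 0.0268097/0.178675 ≈ 0.1500.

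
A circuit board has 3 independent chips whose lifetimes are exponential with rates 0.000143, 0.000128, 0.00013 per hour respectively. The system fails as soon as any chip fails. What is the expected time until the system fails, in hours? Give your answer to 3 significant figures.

2490

The time to first failure is exponential with rate Σλ = 0.000143 + 0.000128 + 0.00013 = 0.000401.
E[min] = 1/Σλ = 1/0.000401 = 2493.77 hours.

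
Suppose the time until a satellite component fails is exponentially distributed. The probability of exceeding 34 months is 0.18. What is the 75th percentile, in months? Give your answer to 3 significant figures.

27.5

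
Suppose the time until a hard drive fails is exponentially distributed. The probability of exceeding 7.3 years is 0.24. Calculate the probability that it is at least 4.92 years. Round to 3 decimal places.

0.382

e^(−λ·7.3) = 0.24 ⇒ λ = −ln(0.24)/7.3 = 0.195495.
P(X > 4.92) = e^(−0.195495·4.92) = e^(−0.96184) ≈ 0.382.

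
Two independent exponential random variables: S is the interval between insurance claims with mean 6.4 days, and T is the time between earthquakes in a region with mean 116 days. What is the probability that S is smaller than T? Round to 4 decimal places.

0.9477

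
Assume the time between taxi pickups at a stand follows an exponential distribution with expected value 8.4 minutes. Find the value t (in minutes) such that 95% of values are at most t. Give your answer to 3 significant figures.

25.2

The rate is λ = 1/8.4 = 0.119048 per minute.
Set 1 − e^(−λt) = 0.95, so t = −ln(0.05)/λ = 2.9957/0.119048 ≈ 25.1642 minutes.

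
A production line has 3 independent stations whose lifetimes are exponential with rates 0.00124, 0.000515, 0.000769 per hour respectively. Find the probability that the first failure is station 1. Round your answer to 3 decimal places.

The time to first failure is exponential with rate Σλ = 0.00124 + 0.000515 + 0.000769 = 0.002524.
P(station 1 first) = λ_1/Σλ = 0.00124/0.002524 ≈ 0.491.

0.491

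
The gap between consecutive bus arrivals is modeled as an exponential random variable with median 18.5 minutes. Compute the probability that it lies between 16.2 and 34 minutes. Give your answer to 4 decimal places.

0.2653

For an exponential, median = ln(2)/λ, so λ = ln 2 / 18.5 = 0.0374674 per minute.
P(16.2 < X < 34) = e^(−λ·16.2) − e^(−λ·34) = 0.54500 − 0.27974 ≈ 0.2653.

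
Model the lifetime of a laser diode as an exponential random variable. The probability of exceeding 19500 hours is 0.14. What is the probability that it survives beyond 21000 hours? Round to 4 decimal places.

0.1203

e^(−λ·19500) = 0.14 ⇒ λ = −ln(0.14)/19500 = 0.000100826.
P(X > 21000) = e^(−0.000100826·21000) = e^(−2.1174) ≈ 0.1203.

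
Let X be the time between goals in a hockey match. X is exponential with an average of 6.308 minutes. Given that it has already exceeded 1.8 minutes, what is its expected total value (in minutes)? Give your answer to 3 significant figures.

8.11

The rate is λ = 1/6.308 = 0.158529 per minute.
By memorylessness, E[X | X > 1.8] = 1.8 + 1/λ = 1.8 + 6.308 = 8.108 minutes.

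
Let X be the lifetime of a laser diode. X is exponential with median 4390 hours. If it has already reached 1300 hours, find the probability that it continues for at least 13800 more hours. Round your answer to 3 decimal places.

0.113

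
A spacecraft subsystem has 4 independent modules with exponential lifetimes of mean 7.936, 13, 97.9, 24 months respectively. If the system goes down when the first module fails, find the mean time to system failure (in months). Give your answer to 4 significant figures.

3.924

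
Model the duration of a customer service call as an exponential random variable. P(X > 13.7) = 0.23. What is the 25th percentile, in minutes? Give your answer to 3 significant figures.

e^(−λ·13.7) = 0.23 ⇒ λ = −ln(0.23)/13.7 = 0.107276.
25th percentile: 1 − e^(−λt) = 0.25, t = −ln(0.75)/λ = 2.68171 minutes.

2.68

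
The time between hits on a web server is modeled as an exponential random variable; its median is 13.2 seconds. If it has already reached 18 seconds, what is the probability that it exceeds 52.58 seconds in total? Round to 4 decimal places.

0.1627

For an exponential, median = ln(2)/λ, so λ = ln 2 / 13.2 = 0.0525112 per second.
By the memoryless property, P(X > 18+34.58 | X > 18) = P(X > 34.58).
P(X > 34.58) = e^(−1.8158) ≈ 0.1627.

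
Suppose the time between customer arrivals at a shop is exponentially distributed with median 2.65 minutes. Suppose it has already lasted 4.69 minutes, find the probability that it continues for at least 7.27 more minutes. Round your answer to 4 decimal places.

For an exponential, median = ln(2)/λ, so λ = ln 2 / 2.65 = 0.261565 per minute.
P(X > s+t | X > s) = e^(−λ(s+t))/e^(−λs) = e^(−λt), independent of s = 4.69.
P(X > 7.27) = e^(−1.9016) ≈ 0.1493.

0.1493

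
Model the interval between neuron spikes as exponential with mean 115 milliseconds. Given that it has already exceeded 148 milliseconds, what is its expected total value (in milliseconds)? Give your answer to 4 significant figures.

The rate is λ = 1/115 = 0.00869565 per millisecond.
By memorylessness, E[X | X > 148] = 148 + 1/λ = 148 + 115 = 263 milliseconds.

263.0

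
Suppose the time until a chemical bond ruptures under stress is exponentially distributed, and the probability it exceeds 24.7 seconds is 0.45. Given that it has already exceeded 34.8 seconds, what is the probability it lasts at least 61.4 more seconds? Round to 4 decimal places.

0.1374

From e^(−λ·24.7) = 0.45, λ = −ln(0.45)/24.7 = 0.0323282.
Memoryless: P(X > 34.8+61.4 | X > 34.8) = P(X > 61.4) = e^(−0.0323282·61.4) ≈ 0.1374.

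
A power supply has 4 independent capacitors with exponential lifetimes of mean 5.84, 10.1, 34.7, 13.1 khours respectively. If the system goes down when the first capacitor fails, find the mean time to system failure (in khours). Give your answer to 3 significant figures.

2.66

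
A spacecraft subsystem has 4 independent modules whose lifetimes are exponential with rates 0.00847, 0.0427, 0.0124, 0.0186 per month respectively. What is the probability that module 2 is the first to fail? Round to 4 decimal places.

The time to first failure is exponential with rate Σλ = 0.00847 + 0.0427 + 0.0124 + 0.0186 = 0.08217.
P(module 2 first) = λ_2/Σλ = 0.0427/0.08217 ≈ 0.5197.

0.5197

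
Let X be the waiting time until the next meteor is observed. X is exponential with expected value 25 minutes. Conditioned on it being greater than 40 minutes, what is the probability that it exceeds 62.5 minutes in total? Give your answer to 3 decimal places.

0.407

The rate is λ = 1/25 = 0.04 per minute.
The exponential is memoryless, so the remaining time is again Exp(λ): the condition X > 40 is irrelevant.
P(X > 22.5) = e^(−0.9) ≈ 0.407.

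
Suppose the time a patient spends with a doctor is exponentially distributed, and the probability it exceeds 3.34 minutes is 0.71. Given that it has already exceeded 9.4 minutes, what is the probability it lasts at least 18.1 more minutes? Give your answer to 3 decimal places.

0.156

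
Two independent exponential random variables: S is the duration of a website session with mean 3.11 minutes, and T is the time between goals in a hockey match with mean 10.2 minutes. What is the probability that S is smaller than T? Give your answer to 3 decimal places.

0.766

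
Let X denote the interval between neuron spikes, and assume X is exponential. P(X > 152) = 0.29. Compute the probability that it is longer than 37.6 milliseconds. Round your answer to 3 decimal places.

e^(−λ·152) = 0.29 ⇒ λ = −ln(0.29)/152 = 0.00814391.
P(X > 37.6) = e^(−0.00814391·37.6) = e^(−0.30621) ≈ 0.736.

0.736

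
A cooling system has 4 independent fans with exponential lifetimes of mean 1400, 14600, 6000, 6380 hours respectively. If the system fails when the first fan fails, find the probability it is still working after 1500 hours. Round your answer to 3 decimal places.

The first failure time is exponential with rate Σλ_i = 1/1400 + 1/14600 + 1/6000 + 1/6380 = 0.00110619 per hour.
P(min > 1500) = e^(−0.00110619·1500) = e^(−1.6593) ≈ 0.190.

0.190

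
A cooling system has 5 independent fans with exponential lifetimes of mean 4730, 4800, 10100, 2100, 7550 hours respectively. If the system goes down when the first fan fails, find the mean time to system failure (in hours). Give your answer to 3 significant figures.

The first failure time is exponential with rate Σλ_i = 1/4730 + 1/4800 + 1/10100 + 1/2100 + 1/7550 = 0.0011274 per hour.
E[min] = 1/Σλ = 1/0.0011274 = 886.996 hours.

887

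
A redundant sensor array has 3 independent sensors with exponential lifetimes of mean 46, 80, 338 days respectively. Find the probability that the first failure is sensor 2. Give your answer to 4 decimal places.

Rates: λ_i = 1/mean_i → 0.0217391, 0.0125, 0.00295858; Σλ = 0.0371977.
P(sensor 2 first) = λ_2/Σλ = 0.0125/0.0371977 ≈ 0.3360.

0.3360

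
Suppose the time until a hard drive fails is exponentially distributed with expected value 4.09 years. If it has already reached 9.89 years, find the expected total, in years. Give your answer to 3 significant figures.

The rate is λ = 1/4.09 = 0.244499 per year.
By memorylessness, E[X | X > 9.89] = 9.89 + 1/λ = 9.89 + 4.09 = 13.98 years.

14.0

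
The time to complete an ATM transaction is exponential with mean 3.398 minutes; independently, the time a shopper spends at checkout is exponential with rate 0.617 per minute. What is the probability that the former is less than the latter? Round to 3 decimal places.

λ_1 = 1/3.398 = 0.294291, λ_2 = 0.617.
For independent exponentials, P(the former < the latter) = λ_1/(λ_1+λ_2) = 0.294291/0.911291 ≈ 0.323.

0.323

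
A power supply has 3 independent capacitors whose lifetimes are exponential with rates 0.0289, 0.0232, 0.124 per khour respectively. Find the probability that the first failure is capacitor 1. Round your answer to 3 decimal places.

The time to first failure is exponential with rate Σλ = 0.0289 + 0.0232 + 0.124 = 0.1761.
P(capacitor 1 first) = λ_1/Σλ = 0.0289/0.1761 ≈ 0.164.

0.164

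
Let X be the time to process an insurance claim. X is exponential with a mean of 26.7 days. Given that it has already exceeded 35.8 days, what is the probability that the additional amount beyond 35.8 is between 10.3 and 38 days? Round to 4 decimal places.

0.4390

The rate is λ = 1/26.7 = 0.0374532 per day.
Memoryless: the residual past 35.8 is again Exp(λ).
P(10.3 < residual < 38) = e^(−λ·10.3) − e^(−λ·38) = 0.67993 − 0.24094 ≈ 0.4390.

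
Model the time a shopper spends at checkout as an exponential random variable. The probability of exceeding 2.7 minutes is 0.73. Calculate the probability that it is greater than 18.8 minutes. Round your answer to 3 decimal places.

0.112

e^(−λ·2.7) = 0.73 ⇒ λ = −ln(0.73)/2.7 = 0.11656.
P(X > 18.8) = e^(−0.11656·18.8) = e^(−2.1913) ≈ 0.112.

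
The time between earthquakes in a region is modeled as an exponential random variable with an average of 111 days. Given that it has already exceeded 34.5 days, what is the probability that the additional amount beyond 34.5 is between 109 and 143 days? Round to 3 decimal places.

The rate is λ = 1/111 = 0.00900901 per day.
Memoryless: the residual past 34.5 is again Exp(λ).
P(109 < residual < 143) = e^(−λ·109) − e^(−λ·143) = 0.37457 − 0.27574 ≈ 0.099.

0.099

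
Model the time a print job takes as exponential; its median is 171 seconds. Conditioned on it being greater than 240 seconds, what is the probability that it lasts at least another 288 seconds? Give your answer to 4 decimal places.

For an exponential, median = ln(2)/λ, so λ = ln 2 / 171 = 0.00405349 per second.
By the memoryless property, P(X > 240+288 | X > 240) = P(X > 288).
P(X > 288) = e^(−1.1674) ≈ 0.3112.

0.3112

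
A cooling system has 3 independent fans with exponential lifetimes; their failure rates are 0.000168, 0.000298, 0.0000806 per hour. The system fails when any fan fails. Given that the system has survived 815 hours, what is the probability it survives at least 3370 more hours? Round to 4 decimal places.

0.1585

Time to first failure ~ Exp(Σλ) with Σλ = 0.0005466.
By memorylessness, P(T > 815+3370 | T > 815) = P(T > 3370) = e^(−0.0005466·3370) ≈ 0.1585.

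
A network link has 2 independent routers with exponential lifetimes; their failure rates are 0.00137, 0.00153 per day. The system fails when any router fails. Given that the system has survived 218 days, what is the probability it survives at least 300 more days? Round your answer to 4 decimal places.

0.4190

Time to first failure ~ Exp(Σλ) with Σλ = 0.0029.
By memorylessness, P(T > 218+300 | T > 218) = P(T > 300) = e^(−0.0029·300) ≈ 0.4190.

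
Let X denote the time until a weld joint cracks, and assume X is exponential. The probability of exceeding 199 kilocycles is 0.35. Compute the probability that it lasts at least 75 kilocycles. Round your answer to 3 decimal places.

0.673

e^(−λ·199) = 0.35 ⇒ λ = −ln(0.35)/199 = 0.00527549.
P(X > 75) = e^(−0.00527549·75) = e^(−0.39566) ≈ 0.673.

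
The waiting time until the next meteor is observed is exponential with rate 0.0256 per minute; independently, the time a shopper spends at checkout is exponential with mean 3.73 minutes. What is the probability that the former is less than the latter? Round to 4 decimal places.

0.0872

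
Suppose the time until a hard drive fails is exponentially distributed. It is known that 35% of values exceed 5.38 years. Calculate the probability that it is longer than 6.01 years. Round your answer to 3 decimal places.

e^(−λ·5.38) = 0.35 ⇒ λ = −ln(0.35)/5.38 = 0.195134.
P(X > 6.01) = e^(−0.195134·6.01) = e^(−1.1728) ≈ 0.310.

0.310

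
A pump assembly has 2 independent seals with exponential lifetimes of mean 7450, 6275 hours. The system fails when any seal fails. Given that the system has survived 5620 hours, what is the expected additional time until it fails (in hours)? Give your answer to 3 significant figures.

3410

First-failure rate Σλ = 1/7450 + 1/6275 = 0.000293591.
By memorylessness the expected residual is 1/Σλ = 3406.1 hours, regardless of the 5620 already elapsed.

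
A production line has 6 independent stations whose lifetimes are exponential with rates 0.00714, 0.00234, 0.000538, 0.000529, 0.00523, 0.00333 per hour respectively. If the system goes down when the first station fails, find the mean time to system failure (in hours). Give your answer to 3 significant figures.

The time to first failure is exponential with rate Σλ = 0.00714 + 0.00234 + 0.000538 + 0.000529 + 0.00523 + 0.00333 = 0.019107.
E[min] = 1/Σλ = 1/0.019107 = 52.3368 hours.

52.3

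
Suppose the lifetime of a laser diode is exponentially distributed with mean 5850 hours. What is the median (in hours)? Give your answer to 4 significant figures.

The rate is λ = 1/5850 = 0.00017094 per hour.
Set 1 − e^(−λt) = 0.5, so t = −ln(0.5)/λ = 0.69315/0.00017094 ≈ 4054.91 hours.

4055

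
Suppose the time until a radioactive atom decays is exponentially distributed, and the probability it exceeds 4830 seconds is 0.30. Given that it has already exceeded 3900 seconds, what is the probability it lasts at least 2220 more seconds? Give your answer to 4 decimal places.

0.5750

From e^(−λ·4830) = 0.30, λ = −ln(0.30)/4830 = 0.00024927.
Memoryless: P(X > 3900+2220 | X > 3900) = P(X > 2220) = e^(−0.00024927·2220) ≈ 0.5750.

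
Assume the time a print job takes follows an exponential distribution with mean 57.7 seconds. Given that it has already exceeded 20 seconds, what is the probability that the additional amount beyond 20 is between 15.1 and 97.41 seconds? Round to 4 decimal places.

0.5849

The rate is λ = 1/57.7 = 0.017331 per second.
Memoryless: the residual past 20 is again Exp(λ).
P(15.1 < residual < 97.41) = e^(−λ·15.1) − e^(−λ·97.41) = 0.76974 − 0.18485 ≈ 0.5849.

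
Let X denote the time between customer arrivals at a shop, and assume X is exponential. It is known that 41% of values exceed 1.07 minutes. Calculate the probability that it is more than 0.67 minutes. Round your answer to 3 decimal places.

e^(−λ·1.07) = 0.41 ⇒ λ = −ln(0.41)/1.07 = 0.833269.
P(X > 0.67) = e^(−0.833269·0.67) = e^(−0.55829) ≈ 0.572.

0.572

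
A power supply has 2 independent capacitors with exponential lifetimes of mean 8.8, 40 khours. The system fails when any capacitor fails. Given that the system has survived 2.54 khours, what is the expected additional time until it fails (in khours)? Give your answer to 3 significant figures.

7.21

First-failure rate Σλ = 1/8.8 + 1/40 = 0.138636.
By memorylessness the expected residual is 1/Σλ = 7.21311 khours, regardless of the 2.54 already elapsed.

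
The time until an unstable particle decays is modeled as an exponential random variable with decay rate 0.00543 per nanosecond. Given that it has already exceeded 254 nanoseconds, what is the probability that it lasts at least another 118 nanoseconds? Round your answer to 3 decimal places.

0.527

The exponential is memoryless, so the remaining time is again Exp(λ): the condition X > 254 is irrelevant.
P(X > 118) = e^(−0.64074) ≈ 0.527.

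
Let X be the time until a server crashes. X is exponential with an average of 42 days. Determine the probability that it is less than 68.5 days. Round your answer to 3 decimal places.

0.804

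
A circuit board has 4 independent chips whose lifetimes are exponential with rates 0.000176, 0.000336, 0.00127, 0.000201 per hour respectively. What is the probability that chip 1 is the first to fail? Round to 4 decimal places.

0.0888

The time to first failure is exponential with rate Σλ = 0.000176 + 0.000336 + 0.00127 + 0.000201 = 0.001983.
P(chip 1 first) = λ_1/Σλ = 0.000176/0.001983 ≈ 0.0888.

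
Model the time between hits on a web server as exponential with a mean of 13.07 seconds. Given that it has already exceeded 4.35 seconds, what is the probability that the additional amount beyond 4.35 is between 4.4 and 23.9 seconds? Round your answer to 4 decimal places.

0.5535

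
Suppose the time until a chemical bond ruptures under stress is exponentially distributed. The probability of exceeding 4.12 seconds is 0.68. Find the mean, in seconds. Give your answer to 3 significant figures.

e^(−λ·4.12) = 0.68 ⇒ λ = −ln(0.68)/4.12 = 0.0936074.
Mean = 1/λ = 10.6829 seconds.

10.7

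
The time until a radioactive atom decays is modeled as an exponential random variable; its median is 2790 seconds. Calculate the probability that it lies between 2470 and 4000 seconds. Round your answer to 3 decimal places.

For an exponential, median = ln(2)/λ, so λ = ln 2 / 2790 = 0.00024844 per second.
P(2470 < X < 4000) = e^(−λ·2470) − e^(−λ·4000) = 0.54137 − 0.37018 ≈ 0.171.

0.171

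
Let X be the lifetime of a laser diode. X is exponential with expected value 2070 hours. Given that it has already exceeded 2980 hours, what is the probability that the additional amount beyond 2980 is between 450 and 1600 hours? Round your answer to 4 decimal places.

0.3430

The rate is λ = 1/2070 = 0.000483092 per hour.
Memoryless: the residual past 2980 is again Exp(λ).
P(450 < residual < 1600) = e^(−λ·450) − e^(−λ·1600) = 0.80462 − 0.46165 ≈ 0.3430.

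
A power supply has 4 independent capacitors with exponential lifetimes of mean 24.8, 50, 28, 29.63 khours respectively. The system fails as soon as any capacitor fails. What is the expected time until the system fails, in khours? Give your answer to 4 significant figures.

The first failure time is exponential with rate Σλ_i = 1/24.8 + 1/50 + 1/28 + 1/29.63 = 0.129786 per khour.
E[min] = 1/Σλ = 1/0.129786 = 7.70496 khours.

7.705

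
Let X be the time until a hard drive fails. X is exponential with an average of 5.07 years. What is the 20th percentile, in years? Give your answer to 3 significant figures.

1.13

The rate is λ = 1/5.07 = 0.197239 per year.
Set 1 − e^(−λt) = 0.2, so t = −ln(0.8)/λ = 0.22314/0.197239 ≈ 1.13134 years.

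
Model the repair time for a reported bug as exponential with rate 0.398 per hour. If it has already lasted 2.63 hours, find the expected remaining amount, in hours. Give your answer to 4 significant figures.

2.513

By memorylessness, the remaining amount past any threshold is again Exp(λ) with mean 1/λ = 2.51256 hours.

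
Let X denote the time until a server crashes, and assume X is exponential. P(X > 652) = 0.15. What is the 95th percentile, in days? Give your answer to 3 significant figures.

e^(−λ·652) = 0.15 ⇒ λ = −ln(0.15)/652 = 0.00290969.
95th percentile: 1 − e^(−λt) = 0.95, t = −ln(0.05)/λ = 1029.57 days.

1030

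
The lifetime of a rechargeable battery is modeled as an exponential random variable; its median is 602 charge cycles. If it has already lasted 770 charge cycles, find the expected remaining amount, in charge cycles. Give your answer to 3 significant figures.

869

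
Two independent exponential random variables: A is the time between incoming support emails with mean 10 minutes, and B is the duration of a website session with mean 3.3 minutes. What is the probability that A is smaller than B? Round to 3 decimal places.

0.248

λ_1 = 1/10 = 0.1, λ_2 = 1/3.3 = 0.30303.
For independent exponentials, P(A < B) = λ_1/(λ_1+λ_2) = 0.1/0.40303 ≈ 0.248.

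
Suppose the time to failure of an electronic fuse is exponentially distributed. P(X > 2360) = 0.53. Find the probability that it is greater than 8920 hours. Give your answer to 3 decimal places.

0.091

e^(−λ·2360) = 0.53 ⇒ λ = −ln(0.53)/2360 = 0.000269016.
P(X > 8920) = e^(−0.000269016·8920) = e^(−2.3996) ≈ 0.091.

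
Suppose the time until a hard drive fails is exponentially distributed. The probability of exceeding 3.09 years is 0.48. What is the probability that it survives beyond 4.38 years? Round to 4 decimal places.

e^(−λ·3.09) = 0.48 ⇒ λ = −ln(0.48)/3.09 = 0.23753.
P(X > 4.38) = e^(−0.23753·4.38) = e^(−1.0404) ≈ 0.3533.

0.3533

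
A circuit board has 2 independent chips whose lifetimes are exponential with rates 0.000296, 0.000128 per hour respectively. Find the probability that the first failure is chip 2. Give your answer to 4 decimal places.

0.3019

The time to first failure is exponential with rate Σλ = 0.000296 + 0.000128 = 0.000424.
P(chip 2 first) = λ_2/Σλ = 0.000128/0.000424 ≈ 0.3019.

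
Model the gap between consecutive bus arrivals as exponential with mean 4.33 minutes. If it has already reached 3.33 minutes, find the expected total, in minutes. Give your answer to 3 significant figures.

The rate is λ = 1/4.33 = 0.230947 per minute.
By memorylessness, E[X | X > 3.33] = 3.33 + 1/λ = 3.33 + 4.33 = 7.66 minutes.

7.66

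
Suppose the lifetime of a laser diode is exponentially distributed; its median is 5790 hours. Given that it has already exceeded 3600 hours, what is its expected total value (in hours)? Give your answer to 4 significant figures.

For an exponential, median = ln(2)/λ, so λ = ln 2 / 5790 = 0.000119715 per hour.
By memorylessness, E[X | X > 3600] = 3600 + 1/λ = 3600 + 8353.2 = 11953.2 hours.

11950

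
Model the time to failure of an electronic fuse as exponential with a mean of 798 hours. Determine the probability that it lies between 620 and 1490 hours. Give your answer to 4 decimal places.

The rate is λ = 1/798 = 0.00125313 per hour.
P(620 < X < 1490) = e^(−λ·620) − e^(−λ·1490) = 0.45981 − 0.15456 ≈ 0.3052.

0.3052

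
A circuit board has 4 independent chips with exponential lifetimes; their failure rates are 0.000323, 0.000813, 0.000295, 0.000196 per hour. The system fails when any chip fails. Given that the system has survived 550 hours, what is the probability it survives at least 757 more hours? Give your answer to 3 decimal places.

0.292

Time to first failure ~ Exp(Σλ) with Σλ = 0.001627.
By memorylessness, P(T > 550+757 | T > 550) = P(T > 757) = e^(−0.001627·757) ≈ 0.292.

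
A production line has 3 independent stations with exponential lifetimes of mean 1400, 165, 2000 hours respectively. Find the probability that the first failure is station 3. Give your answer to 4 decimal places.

0.0687

Rates: λ_i = 1/mean_i → 0.000714286, 0.00606061, 0.0005; Σλ = 0.00727489.
P(station 3 first) = λ_3/Σλ = 0.0005/0.00727489 ≈ 0.0687.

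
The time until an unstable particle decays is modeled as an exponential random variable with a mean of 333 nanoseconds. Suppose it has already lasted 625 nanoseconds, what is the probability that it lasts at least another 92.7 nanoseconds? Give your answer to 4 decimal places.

0.7570

The rate is λ = 1/333 = 0.003003 per nanosecond.
P(X > s+t | X > s) = e^(−λ(s+t))/e^(−λs) = e^(−λt), independent of s = 625.
P(X > 92.7) = e^(−0.27838) ≈ 0.7570.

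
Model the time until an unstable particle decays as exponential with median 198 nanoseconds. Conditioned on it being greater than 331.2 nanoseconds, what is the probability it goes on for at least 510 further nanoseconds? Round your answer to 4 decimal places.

0.1677

For an exponential, median = ln(2)/λ, so λ = ln 2 / 198 = 0.00350074 per nanosecond.
The exponential is memoryless, so the remaining time is again Exp(λ): the condition X > 331.2 is irrelevant.
P(X > 510) = e^(−1.7854) ≈ 0.1677.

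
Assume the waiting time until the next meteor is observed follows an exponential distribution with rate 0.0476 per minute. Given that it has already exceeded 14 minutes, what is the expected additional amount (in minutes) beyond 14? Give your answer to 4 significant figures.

21.01

By memorylessness, the remaining amount past any threshold is again Exp(λ) with mean 1/λ = 21.0084 minutes.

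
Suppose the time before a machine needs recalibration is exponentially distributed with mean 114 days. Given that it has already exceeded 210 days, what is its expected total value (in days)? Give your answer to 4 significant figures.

324.0

The rate is λ = 1/114 = 0.00877193 per day.
By memorylessness, E[X | X > 210] = 210 + 1/λ = 210 + 114 = 324 days.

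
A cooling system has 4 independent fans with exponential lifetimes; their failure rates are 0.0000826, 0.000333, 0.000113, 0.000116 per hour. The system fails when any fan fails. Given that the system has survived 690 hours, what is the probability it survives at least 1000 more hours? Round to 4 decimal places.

Time to first failure ~ Exp(Σλ) with Σλ = 0.0006446.
By memorylessness, P(T > 690+1000 | T > 690) = P(T > 1000) = e^(−0.0006446·1000) ≈ 0.5249.

0.5249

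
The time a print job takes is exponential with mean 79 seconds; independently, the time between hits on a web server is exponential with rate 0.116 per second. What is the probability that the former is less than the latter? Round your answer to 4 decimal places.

λ_1 = 1/79 = 0.0126582, λ_2 = 0.116.
For independent exponentials, P(the former < the latter) = λ_1/(λ_1+λ_2) = 0.0126582/0.128658 ≈ 0.0984.

0.0984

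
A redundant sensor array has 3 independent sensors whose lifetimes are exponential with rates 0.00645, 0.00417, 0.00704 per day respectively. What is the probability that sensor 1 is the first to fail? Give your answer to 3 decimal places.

0.365

The time to first failure is exponential with rate Σλ = 0.00645 + 0.00417 + 0.00704 = 0.01766.
P(sensor 1 first) = λ_1/Σλ = 0.00645/0.01766 ≈ 0.365.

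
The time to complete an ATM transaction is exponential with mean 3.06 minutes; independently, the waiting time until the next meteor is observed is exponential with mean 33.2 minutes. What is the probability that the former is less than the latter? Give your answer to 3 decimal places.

0.916

λ_1 = 1/3.06 = 0.326797, λ_2 = 1/33.2 = 0.0301205.
For independent exponentials, P(the former < the latter) = λ_1/(λ_1+λ_2) = 0.326797/0.356918 ≈ 0.916.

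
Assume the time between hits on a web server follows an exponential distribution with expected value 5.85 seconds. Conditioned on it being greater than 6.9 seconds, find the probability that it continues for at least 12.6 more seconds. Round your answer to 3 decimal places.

The rate is λ = 1/5.85 = 0.17094 per second.
By the memoryless property, P(X > 6.9+12.6 | X > 6.9) = P(X > 12.6).
P(X > 12.6) = e^(−2.1538) ≈ 0.116.

0.116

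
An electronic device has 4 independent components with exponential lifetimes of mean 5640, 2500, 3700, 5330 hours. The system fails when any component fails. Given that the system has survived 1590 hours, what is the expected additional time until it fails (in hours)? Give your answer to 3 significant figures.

966

First-failure rate Σλ = 1/5640 + 1/2500 + 1/3700 + 1/5330 = 0.00103519.
By memorylessness the expected residual is 1/Σλ = 966.004 hours, regardless of the 1590 already elapsed.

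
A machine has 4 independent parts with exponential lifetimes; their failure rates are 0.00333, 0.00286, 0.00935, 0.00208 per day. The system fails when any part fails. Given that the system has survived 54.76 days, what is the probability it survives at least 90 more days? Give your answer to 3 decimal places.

Time to first failure ~ Exp(Σλ) with Σλ = 0.01762.
By memorylessness, P(T > 54.76+90 | T > 54.76) = P(T > 90) = e^(−0.01762·90) ≈ 0.205.

0.205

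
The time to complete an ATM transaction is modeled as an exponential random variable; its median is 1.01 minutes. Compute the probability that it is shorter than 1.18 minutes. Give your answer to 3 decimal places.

For an exponential, median = ln(2)/λ, so λ = ln 2 / 1.01 = 0.686284 per minute.
P(X ≤ 1.18) = 1 − e^(−λ·1.18) = 1 − e^(−0.80982) ≈ 0.555.

0.555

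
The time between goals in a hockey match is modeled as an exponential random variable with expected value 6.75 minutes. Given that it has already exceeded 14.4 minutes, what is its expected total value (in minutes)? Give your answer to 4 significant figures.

The rate is λ = 1/6.75 = 0.148148 per minute.
By memorylessness, E[X | X > 14.4] = 14.4 + 1/λ = 14.4 + 6.75 = 21.15 minutes.

21.15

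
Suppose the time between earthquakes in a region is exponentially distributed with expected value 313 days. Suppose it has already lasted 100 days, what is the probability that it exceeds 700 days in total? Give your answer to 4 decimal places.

0.1471

The rate is λ = 1/313 = 0.00319489 per day.
By the memoryless property, P(X > 100+600 | X > 100) = P(X > 600).
P(X > 600) = e^(−1.9169) ≈ 0.1471.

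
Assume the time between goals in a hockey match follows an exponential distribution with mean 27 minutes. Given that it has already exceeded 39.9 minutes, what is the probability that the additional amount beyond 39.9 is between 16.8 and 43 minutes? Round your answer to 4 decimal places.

0.3334

The rate is λ = 1/27 = 0.037037 per minute.
Memoryless: the residual past 39.9 is again Exp(λ).
P(16.8 < residual < 43) = e^(−λ·16.8) − e^(−λ·43) = 0.53675 − 0.20340 ≈ 0.3334.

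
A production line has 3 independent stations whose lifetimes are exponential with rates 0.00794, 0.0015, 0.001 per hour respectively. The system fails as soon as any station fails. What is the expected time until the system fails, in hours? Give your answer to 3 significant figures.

95.8

The time to first failure is exponential with rate Σλ = 0.00794 + 0.0015 + 0.001 = 0.01044.
E[min] = 1/Σλ = 1/0.01044 = 95.7854 hours.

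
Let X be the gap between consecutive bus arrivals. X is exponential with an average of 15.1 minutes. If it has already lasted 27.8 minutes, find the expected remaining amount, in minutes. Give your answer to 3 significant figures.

15.1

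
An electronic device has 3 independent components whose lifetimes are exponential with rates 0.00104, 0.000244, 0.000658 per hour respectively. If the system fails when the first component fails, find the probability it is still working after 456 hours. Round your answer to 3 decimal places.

The time to first failure is exponential with rate Σλ = 0.00104 + 0.000244 + 0.000658 = 0.001942.
P(min > 456) = e^(−0.001942·456) = e^(−0.88555) ≈ 0.412.

0.412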